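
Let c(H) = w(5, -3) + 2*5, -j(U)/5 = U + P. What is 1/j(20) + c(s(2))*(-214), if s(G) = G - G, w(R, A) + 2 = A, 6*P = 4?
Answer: -331703/310 ≈ -1070.0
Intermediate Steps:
P = ⅔ (P = (⅙)*4 = ⅔ ≈ 0.66667)
w(R, A) = -2 + A
s(G) = 0
j(U) = -10/3 - 5*U (j(U) = -5*(U + ⅔) = -5*(⅔ + U) = -10/3 - 5*U)
c(H) = 5 (c(H) = (-2 - 3) + 2*5 = -5 + 10 = 5)
1/j(20) + c(s(2))*(-214) = 1/(-10/3 - 5*20) + 5*(-214) = 1/(-10/3 - 100) - 1070 = 1/(-310/3) - 1070 = -3/310 - 1070 = -331703/310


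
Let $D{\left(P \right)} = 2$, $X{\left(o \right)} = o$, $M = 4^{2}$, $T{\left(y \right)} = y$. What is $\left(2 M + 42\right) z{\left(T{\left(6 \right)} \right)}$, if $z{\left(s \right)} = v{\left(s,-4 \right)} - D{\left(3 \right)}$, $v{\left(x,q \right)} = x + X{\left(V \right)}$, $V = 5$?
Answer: $666$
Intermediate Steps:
$M = 16$
$v{\left(x,q \right)} = 5 + x$ ($v{\left(x,q \right)} = x + 5 = 5 + x$)
$z{\left(s \right)} = 3 + s$ ($z{\left(s \right)} = \left(5 + s\right) - 2 = 3 + s$)
$\left(2 M + 42\right) z{\left(T{\left(6 \right)} \right)} = \left(2 \cdot 16 + 42\right) \left(3 + 6\right) = \left(32 + 42\right) 9 = 74 \cdot 9 = 666$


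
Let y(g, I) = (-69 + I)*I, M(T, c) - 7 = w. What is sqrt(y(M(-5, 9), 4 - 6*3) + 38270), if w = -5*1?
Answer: 2*sqrt(9858) ≈ 198.57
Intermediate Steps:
w = -5
M(T, c) = 2 (M(T, c) = 7 - 5 = 2)
y(g, I) = I*(-69 + I)
sqrt(y(M(-5, 9), 4 - 6*3) + 38270) = sqrt((4 - 6*3)*(-69 + (4 - 6*3)) + 38270) = sqrt((4 - 18)*(-69 + (4 - 18)) + 38270) = sqrt(-14*(-69 - 14) + 38270) = sqrt(-14*(-83) + 38270) = sqrt(1162 + 38270) = sqrt(39432) = 2*sqrt(9858)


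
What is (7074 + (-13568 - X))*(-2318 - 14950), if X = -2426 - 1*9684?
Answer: -96977088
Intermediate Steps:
X = -12110 (X = -2426 - 9684 = -12110)
(7074 + (-13568 - X))*(-2318 - 14950) = (7074 + (-13568 - 1*(-12110)))*(-2318 - 14950) = (7074 + (-13568 + 12110))*(-17268) = (7074 - 1458)*(-17268) = 5616*(-17268) = -96977088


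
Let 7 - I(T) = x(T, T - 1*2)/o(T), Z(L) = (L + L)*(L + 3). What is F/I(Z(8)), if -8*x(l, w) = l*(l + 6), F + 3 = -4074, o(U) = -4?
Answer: 4077/994 ≈ 4.1016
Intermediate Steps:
Z(L) = 2*L*(3 + L) (Z(L) = (2*L)*(3 + L) = 2*L*(3 + L))
F = -4077 (F = -3 - 4074 = -4077)
x(l, w) = -l*(6 + l)/8 (x(l, w) = -l*(l + 6)/8 = -l*(6 + l)/8)
I(T) = 7 - T*(6 + T)/32 (I(T) = 7 - (-T*(6 + T)/8)/(-4) = 7 - (-T*(6 + T)/8)*(-1)/4 = 7 - T*(6 + T)/32)
F/I(Z(8)) = -4077/(7 - 2*8*(3 + 8)*(6 + 2*8*(3 + 8))/32) = -4077/(7 - 2*8*11*(6 + 2*8*11)/32) = -4077/(7 - 1/32*176*(6 + 176)) = -4077/(7 - 1/32*176*182) = -4077/(7 - 1001) = -4077/(-994) = -4077*(-1/994) = 4077/994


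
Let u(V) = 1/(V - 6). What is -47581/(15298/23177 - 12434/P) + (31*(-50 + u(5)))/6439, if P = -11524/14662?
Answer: -514596038675420/158186492655641 ≈ -3.2531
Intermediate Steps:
P = -5762/7331 (P = -11524*1/14662 = -5762/7331 ≈ -0.78598)
u(V) = 1/(-6 + V)
-47581/(15298/23177 - 12434/P) + (31*(-50 + u(5)))/6439 = -47581/(15298/23177 - 12434/(-5762/7331)) + (31*(-50 + 1/(-6 + 5)))/6439 = -47581/(15298*(1/23177) - 12434*(-7331/5762)) + (31*(-50 + 1/(-1)))*(1/6439) = -47581/(15298/23177 + 45576827/2881) + (31*(-50 - 1))*(1/6439) = -47581/24566934719/1552859 + (31*(-51))*(1/6439) = -47581*1552859/24566934719 - 1581*1/6439 = -73886584079/24566934719 - 1581/6439 = -514596038675420/158186492655641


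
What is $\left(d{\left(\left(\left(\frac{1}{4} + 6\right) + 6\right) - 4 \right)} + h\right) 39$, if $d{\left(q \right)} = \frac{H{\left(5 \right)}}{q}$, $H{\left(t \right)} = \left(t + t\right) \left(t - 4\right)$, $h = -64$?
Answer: $- \frac{26936}{11} \approx -2448.7$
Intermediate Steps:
$H{\left(t \right)} = 2 t \left(-4 + t\right)$
$d{\left(q \right)} = \frac{10}{q}$ ($d{\left(q \right)} = \frac{2 \cdot 5 \left(-4 + 5\right)}{q} = \frac{2 \cdot 5 \cdot 1}{q} = \frac{10}{q}$)
$\left(d{\left(\left(\left(\frac{1}{4} + 6\right) + 6\right) - 4 \right)} + h\right) 39 = \left(\frac{10}{\left(\left(\frac{1}{4} + 6\right) + 6\right) - 4} - 64\right) 39 = \left(\frac{10}{\left(\frac{25}{4} + 6\right) - 4} - 64\right) 39 = \left(\frac{10}{\frac{49}{4} - 4} - 64\right) 39 = \left(\frac{10}{\frac{33}{4}} - 64\right) 39 = \left(10 \cdot \frac{4}{33} - 64\right) 39 = \left(\frac{40}{33} - 64\right) 39 = \left(- \frac{2072}{33}\right) 39 = - \frac{26936}{11}$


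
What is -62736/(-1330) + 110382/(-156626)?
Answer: 2419820169/52078145 ≈ 46.465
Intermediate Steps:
-62736/(-1330) + 110382/(-156626) = -62736*(-1/1330) + 110382*(-1/156626) = 31368/665 - 55191/78313 = 2419820169/52078145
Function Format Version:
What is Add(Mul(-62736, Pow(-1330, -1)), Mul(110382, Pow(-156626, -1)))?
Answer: Rational(2419820169, 52078145) ≈ 46.465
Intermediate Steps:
Add(Mul(-62736, Pow(-1330, -1)), Mul(110382, Pow(-156626, -1))) = Add(Mul(-62736, Rational(-1, 1330)), Mul(110382, Rational(-1, 156626))) = Add(Rational(31368, 665), Rational(-55191, 78313)) = Rational(2419820169, 52078145)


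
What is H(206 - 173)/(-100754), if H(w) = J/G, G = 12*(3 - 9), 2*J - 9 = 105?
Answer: 19/2418096 ≈ 7.8574e-6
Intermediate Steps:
J = 57 (J = 9/2 + (1/2)*105 = 9/2 + 105/2 = 57)
G = -72 (G = 12*(-6) = -72)
H(w) = -19/24 (H(w) = 57/(-72) = 57*(-1/72) = -19/24)
H(206 - 173)/(-100754) = -19/24/(-100754) = -19/24*(-1/100754) = 19/2418096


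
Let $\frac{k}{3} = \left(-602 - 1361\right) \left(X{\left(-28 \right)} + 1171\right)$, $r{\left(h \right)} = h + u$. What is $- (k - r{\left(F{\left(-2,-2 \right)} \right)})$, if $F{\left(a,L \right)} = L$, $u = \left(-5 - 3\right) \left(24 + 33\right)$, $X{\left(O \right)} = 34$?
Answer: $7095787$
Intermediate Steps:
$u = -456$ ($u = \left(-8\right) 57 = -456$)
$r{\left(h \right)} = -456 + h$ ($r{\left(h \right)} = h - 456 = -456 + h$)
$k = -7096245$ ($k = 3 \left(-602 - 1361\right) \left(34 + 1171\right) = 3 \left(\left(-1963\right) 1205\right) = 3 \left(-2365415\right) = -7096245$)
$- (k - r{\left(F{\left(-2,-2 \right)} \right)}) = - (-7096245 - \left(-456 - 2\right)) = - (-7096245 - -458) = - (-7096245 + 458) = \left(-1\right) \left(-7095787\right) = 7095787$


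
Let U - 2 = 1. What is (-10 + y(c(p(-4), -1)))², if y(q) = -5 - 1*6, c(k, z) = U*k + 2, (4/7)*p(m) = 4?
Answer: 441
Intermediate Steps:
U = 3 (U = 2 + 1 = 3)
p(m) = 7 (p(m) = (7/4)*4 = 7)
c(k, z) = 2 + 3*k (c(k, z) = 3*k + 2 = 2 + 3*k)
y(q) = -11 (y(q) = -5 - 6 = -11)
(-10 + y(c(p(-4), -1)))² = (-10 - 11)² = (-21)² = 441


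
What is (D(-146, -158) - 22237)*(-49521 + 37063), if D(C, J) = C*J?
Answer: -10352598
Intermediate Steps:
(D(-146, -158) - 22237)*(-49521 + 37063) = (-146*(-158) - 22237)*(-49521 + 37063) = (23068 - 22237)*(-12458) = 831*(-12458) = -10352598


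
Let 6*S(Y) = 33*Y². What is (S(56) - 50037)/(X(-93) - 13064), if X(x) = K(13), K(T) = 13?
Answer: 32789/13051 ≈ 2.5124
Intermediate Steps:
X(x) = 13
S(Y) = 11*Y²/2 (S(Y) = (33*Y²)/6 = 11*Y²/2)
(S(56) - 50037)/(X(-93) - 13064) = ((11/2)*56² - 50037)/(13 - 13064) = ((11/2)*3136 - 50037)/(-13051) = (17248 - 50037)*(-1/13051) = -32789*(-1/13051) = 32789/13051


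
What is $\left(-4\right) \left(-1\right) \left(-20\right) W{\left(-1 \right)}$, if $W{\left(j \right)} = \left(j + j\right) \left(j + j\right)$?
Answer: $-320$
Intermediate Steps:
$W{\left(j \right)} = 4 j^{2}$ ($W{\left(j \right)} = 2 j 2 j = 4 j^{2}$)
$\left(-4\right) \left(-1\right) \left(-20\right) W{\left(-1 \right)} = \left(-4\right) \left(-1\right) \left(-20\right) 4 \left(-1\right)^{2} = 4 \left(-20\right) 4 \cdot 1 = \left(-80\right) 4 = -320$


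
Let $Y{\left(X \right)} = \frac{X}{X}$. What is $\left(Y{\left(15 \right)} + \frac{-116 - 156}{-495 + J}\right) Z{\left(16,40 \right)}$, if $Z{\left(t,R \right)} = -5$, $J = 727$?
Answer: $\frac{25}{29} \approx 0.86207$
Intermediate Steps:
$Y{\left(X \right)} = 1$
$\left(Y{\left(15 \right)} + \frac{-116 - 156}{-495 + J}\right) Z{\left(16,40 \right)} = \left(1 + \frac{-116 - 156}{-495 + 727}\right) \left(-5\right) = \left(1 - \frac{272}{232}\right) \left(-5\right) = \left(1 - \frac{34}{29}\right) \left(-5\right) = \left(- \frac{5}{29}\right) \left(-5\right) = \frac{25}{29}$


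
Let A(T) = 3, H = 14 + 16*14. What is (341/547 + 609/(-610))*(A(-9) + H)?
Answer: -30152233/333670 ≈ -90.365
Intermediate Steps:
H = 238 (H = 14 + 224 = 238)
(341/547 + 609/(-610))*(A(-9) + H) = (341/547 + 609/(-610))*(3 + 238) = (341*(1/547) + 609*(-1/610))*241 = (341/547 - 609/610)*241 = -125113/333670*241 = -30152233/333670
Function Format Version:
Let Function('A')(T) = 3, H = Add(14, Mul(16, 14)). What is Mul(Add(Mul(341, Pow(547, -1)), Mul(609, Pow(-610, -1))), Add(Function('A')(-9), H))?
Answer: Rational(-30152233, 333670) ≈ -90.365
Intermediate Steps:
H = 238 (H = Add(14, 224) = 238)
Mul(Add(Mul(341, Pow(547, -1)), Mul(609, Pow(-610, -1))), Add(Function('A')(-9), H)) = Mul(Add(Mul(341, Pow(547, -1)), Mul(609, Pow(-610, -1))), Add(3, 238)) = Mul(Add(Mul(341, Rational(1, 547)), Mul(609, Rational(-1, 610))), 241) = Mul(Add(Rational(341, 547), Rational(-609, 610)), 241) = Mul(Rational(-125113, 333670), 241) = Rational(-30152233, 333670)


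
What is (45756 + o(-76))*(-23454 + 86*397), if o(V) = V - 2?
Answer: 488206464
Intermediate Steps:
o(V) = -2 + V
(45756 + o(-76))*(-23454 + 86*397) = (45756 + (-2 - 76))*(-23454 + 86*397) = (45756 - 78)*(-23454 + 34142) = 45678*10688 = 488206464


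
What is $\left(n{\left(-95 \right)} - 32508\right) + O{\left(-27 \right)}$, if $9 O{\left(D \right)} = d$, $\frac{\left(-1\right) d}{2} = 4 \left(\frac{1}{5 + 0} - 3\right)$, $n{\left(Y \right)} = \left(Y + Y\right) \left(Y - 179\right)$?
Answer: $\frac{879952}{45} \approx 19555.0$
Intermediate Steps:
$n{\left(Y \right)} = 2 Y \left(-179 + Y\right)$
$d = \frac{112}{5}$ ($d = - 2 \cdot 4 \left(\frac{1}{5 + 0} - 3\right) = - 2 \cdot 4 \left(\frac{1}{5} - 3\right) = - 2 \cdot 4 \left(- \frac{14}{5}\right) = \left(-2\right) \left(- \frac{56}{5}\right) = \frac{112}{5} \approx 22.4$)
$O{\left(D \right)} = \frac{112}{45}$ ($O{\left(D \right)} = \frac{1}{9} \cdot \frac{112}{5} = \frac{112}{45}$)
$\left(n{\left(-95 \right)} - 32508\right) + O{\left(-27 \right)} = \left(2 \left(-95\right) \left(-179 - 95\right) - 32508\right) + \frac{112}{45} = \left(2 \left(-95\right) \left(-274\right) - 32508\right) + \frac{112}{45} = \left(52060 - 32508\right) + \frac{112}{45} = 19552 + \frac{112}{45} = \frac{879952}{45}$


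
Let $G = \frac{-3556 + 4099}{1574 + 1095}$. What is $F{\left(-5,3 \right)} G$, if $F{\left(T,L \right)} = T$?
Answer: $- \frac{2715}{2669} \approx -1.0172$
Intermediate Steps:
$G = \frac{543}{2669} \approx 0.20345$
$F{\left(-5,3 \right)} G = \left(-5\right) \frac{543}{2669} = - \frac{2715}{2669}$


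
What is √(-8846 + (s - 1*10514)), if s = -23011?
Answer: I*√42371 ≈ 205.84*I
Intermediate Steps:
√(-8846 + (s - 1*10514)) = √(-8846 + (-23011 - 1*10514)) = √(-8846 + (-23011 - 10514)) = √(-8846 - 33525) = √(-42371) = I*√42371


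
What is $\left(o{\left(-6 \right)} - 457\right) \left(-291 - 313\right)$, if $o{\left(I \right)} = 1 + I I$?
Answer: $253680$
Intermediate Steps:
$o{\left(I \right)} = 1 + I^{2}$
$\left(o{\left(-6 \right)} - 457\right) \left(-291 - 313\right) = \left(\left(1 + \left(-6\right)^{2}\right) - 457\right) \left(-291 - 313\right) = \left(\left(1 + 36\right) - 457\right) \left(-604\right) = \left(37 - 457\right) \left(-604\right) = \left(-420\right) \left(-604\right) = 253680$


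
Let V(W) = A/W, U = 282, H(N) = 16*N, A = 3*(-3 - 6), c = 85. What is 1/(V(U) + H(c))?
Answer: 94/127831 ≈ 0.00073535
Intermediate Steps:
A = -27 (A = 3*(-9) = -27)
V(W) = -27/W
1/(V(U) + H(c)) = 1/(-27/282 + 16*85) = 1/(-27*1/282 + 1360) = 1/(-9/94 + 1360) = 1/(127831/94) = 94/127831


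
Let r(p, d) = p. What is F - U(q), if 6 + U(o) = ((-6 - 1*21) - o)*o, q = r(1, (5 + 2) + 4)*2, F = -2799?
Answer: -2735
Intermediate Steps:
q = 2 (q = 1*2 = 2)
U(o) = -6 + o*(-27 - o) (U(o) = -6 + ((-6 - 1*21) - o)*o = -6 + ((-6 - 21) - o)*o = -6 + (-27 - o)*o = -6 + o*(-27 - o))
F - U(q) = -2799 - (-6 - 1*2**2 - 27*2) = -2799 - (-6 - 1*4 - 54) = -2799 - (-6 - 4 - 54) = -2799 - 1*(-64) = -2799 + 64 = -2735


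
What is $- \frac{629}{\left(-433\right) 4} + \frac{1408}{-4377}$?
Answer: $\frac{314477}{7580964} \approx 0.041482$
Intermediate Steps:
$- \frac{629}{\left(-433\right) 4} + \frac{1408}{-4377} = - \frac{629}{-1732} + 1408 \left(- \frac{1}{4377}\right) = \left(-629\right) \left(- \frac{1}{1732}\right) - \frac{1408}{4377} = \frac{629}{1732} - \frac{1408}{4377} = \frac{314477}{7580964}$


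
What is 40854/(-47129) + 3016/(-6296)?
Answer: -49919731/37090523 ≈ -1.3459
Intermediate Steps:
40854/(-47129) + 3016/(-6296) = 40854*(-1/47129) + 3016*(-1/6296) = -40854/47129 - 377/787 = -49919731/37090523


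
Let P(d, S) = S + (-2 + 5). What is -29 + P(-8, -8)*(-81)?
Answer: 376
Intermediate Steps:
P(d, S) = 3 + S (P(d, S) = S + 3 = 3 + S)
-29 + P(-8, -8)*(-81) = -29 + (3 - 8)*(-81) = -29 - 5*(-81) = -29 + 405 = 376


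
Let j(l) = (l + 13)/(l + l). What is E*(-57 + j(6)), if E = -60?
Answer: 3325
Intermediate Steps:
j(l) = (13 + l)/(2*l) (j(l) = (13 + l)/((2*l)) = (13 + l)*(1/(2*l)) = (13 + l)/(2*l))
E*(-57 + j(6)) = -60*(-57 + (1/2)*(13 + 6)/6) = -60*(-57 + (1/2)*(1/6)*19) = -60*(-57 + 19/12) = -60*(-665/12) = 3325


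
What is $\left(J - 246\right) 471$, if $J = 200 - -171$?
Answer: $58875$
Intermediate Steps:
$J = 371$ ($J = 200 + 171 = 371$)
$\left(J - 246\right) 471 = \left(371 - 246\right) 471 = 125 \cdot 471 = 58875$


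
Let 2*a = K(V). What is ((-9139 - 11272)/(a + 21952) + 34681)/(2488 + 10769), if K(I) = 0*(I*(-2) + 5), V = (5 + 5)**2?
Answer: 761296901/291017664 ≈ 2.6160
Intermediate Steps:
V = 100 (V = 10**2 = 100)
K(I) = 0 (K(I) = 0*(-2*I + 5) = 0*(5 - 2*I) = 0)
a = 0 (a = (1/2)*0 = 0)
((-9139 - 11272)/(a + 21952) + 34681)/(2488 + 10769) = ((-9139 - 11272)/(0 + 21952) + 34681)/(2488 + 10769) = (-20411/21952 + 34681)/13257 = (-20411*1/21952 + 34681)*(1/13257) = (-20411/21952 + 34681)*(1/13257) = (761296901/21952)*(1/13257) = 761296901/291017664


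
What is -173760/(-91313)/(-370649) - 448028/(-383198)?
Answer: 7581736697455678/6484681976377063 ≈ 1.1692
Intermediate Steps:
-173760/(-91313)/(-370649) - 448028/(-383198) = -173760*(-1/91313)*(-1/370649) - 448028*(-1/383198) = (173760/91313)*(-1/370649) + 224014/191599 = -173760/33845072137 + 224014/191599 = 7581736697455678/6484681976377063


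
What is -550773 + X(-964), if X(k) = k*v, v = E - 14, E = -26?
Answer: -512213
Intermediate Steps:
v = -40 (v = -26 - 14 = -40)
X(k) = -40*k (X(k) = k*(-40) = -40*k)
-550773 + X(-964) = -550773 - 40*(-964) = -550773 + 38560 = -512213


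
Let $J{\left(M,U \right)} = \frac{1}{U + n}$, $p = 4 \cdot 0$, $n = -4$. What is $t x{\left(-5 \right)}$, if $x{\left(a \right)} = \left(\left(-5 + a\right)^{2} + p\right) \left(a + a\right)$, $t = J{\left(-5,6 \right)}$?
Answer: $-500$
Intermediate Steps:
$p = 0$
$J{\left(M,U \right)} = \frac{1}{-4 + U}$ ($J{\left(M,U \right)} = \frac{1}{U - 4} = \frac{1}{-4 + U}$)
$t = \frac{1}{2}$ ($t = \frac{1}{-4 + 6} = \frac{1}{2} \approx 0.5$)
$x{\left(a \right)} = 2 a \left(-5 + a\right)^{2}$ ($x{\left(a \right)} = \left(\left(-5 + a\right)^{2} + 0\right) \left(a + a\right) = \left(-5 + a\right)^{2} \cdot 2 a = 2 a \left(-5 + a\right)^{2}$)
$t x{\left(-5 \right)} = \frac{2 \left(-5\right) \left(-5 - 5\right)^{2}}{2} = \frac{2 \left(-5\right) \left(-10\right)^{2}}{2} = \frac{2 \left(-5\right) 100}{2} = \frac{1}{2} \left(-1000\right) = -500$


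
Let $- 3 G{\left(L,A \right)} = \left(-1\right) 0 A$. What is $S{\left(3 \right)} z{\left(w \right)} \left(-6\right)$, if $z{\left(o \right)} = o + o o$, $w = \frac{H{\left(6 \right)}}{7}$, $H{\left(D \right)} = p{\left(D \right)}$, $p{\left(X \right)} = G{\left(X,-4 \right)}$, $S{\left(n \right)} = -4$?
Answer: $0$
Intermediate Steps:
$G{\left(L,A \right)} = 0$ ($G{\left(L,A \right)} = - \frac{\left(-1\right) 0 A}{3} = - \frac{0 A}{3} = \left(- \frac{1}{3}\right) 0 = 0$)
$p{\left(X \right)} = 0$
$H{\left(D \right)} = 0$
$w = 0$ ($w = \frac{0}{7} = 0 \cdot \frac{1}{7} = 0$)
$z{\left(o \right)} = o + o^{2}$
$S{\left(3 \right)} z{\left(w \right)} \left(-6\right) = - 4 \cdot 0 \left(1 + 0\right) \left(-6\right) = - 4 \cdot 0 \cdot 1 \left(-6\right) = \left(-4\right) 0 \left(-6\right) = 0 \left(-6\right) = 0$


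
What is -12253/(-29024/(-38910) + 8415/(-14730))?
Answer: -234091236930/3336529 ≈ -70160.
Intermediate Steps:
-12253/(-29024/(-38910) + 8415/(-14730)) = -12253/(-29024*(-1/38910) + 8415*(-1/14730)) = -12253/(14512/19455 - 561/982) = -12253/3336529/19104810 = -12253*19104810/3336529 = -234091236930/3336529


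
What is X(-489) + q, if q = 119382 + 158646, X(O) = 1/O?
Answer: 135955691/489 ≈ 2.7803e+5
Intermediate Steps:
q = 278028
X(-489) + q = 1/(-489) + 278028 = -1/489 + 278028 = 135955691/489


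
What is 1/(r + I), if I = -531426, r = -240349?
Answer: -1/771775 ≈ -1.2957e-6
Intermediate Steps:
1/(r + I) = 1/(-240349 - 531426) = 1/(-771775) = -1/771775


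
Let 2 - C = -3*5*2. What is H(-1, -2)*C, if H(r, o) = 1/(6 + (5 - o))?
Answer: 32/13 ≈ 2.4615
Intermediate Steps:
H(r, o) = 1/(11 - o)
C = 32 (C = 2 - (-3*5)*2 = 2 - (-15)*2 = 2 - 1*(-30) = 2 + 30 = 32)
H(-1, -2)*C = -1/(-11 - 2)*32 = -1/(-13)*32 = -1*(-1/13)*32 = (1/13)*32 = 32/13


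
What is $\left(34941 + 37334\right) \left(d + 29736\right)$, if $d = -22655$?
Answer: $511779275$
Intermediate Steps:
$\left(34941 + 37334\right) \left(d + 29736\right) = \left(34941 + 37334\right) \left(-22655 + 29736\right) = 72275 \cdot 7081 = 511779275$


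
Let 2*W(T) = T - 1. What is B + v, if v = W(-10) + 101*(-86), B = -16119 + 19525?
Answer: -10571/2 ≈ -5285.5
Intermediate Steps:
W(T) = -½ + T/2 (W(T) = (T - 1)/2 = (-1 + T)/2 = -½ + T/2)
B = 3406
v = -17383/2 (v = (-½ + (½)*(-10)) + 101*(-86) = (-½ - 5) - 8686 = -11/2 - 8686 = -17383/2 ≈ -8691.5)
B + v = 3406 - 17383/2 = -10571/2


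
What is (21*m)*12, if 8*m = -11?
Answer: -693/2 ≈ -346.50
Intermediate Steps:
m = -11/8 (m = (⅛)*(-11) = -11/8 ≈ -1.3750)
(21*m)*12 = (21*(-11/8))*12 = -231/8*12 = -693/2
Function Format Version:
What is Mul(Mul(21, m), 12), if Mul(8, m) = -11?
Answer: Rational(-693, 2) ≈ -346.50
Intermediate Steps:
m = Rational(-11, 8) (m = Mul(Rational(1, 8), -11) = Rational(-11, 8) ≈ -1.3750)
Mul(Mul(21, m), 12) = Mul(Mul(21, Rational(-11, 8)), 12) = Mul(Rational(-231, 8), 12) = Rational(-693, 2)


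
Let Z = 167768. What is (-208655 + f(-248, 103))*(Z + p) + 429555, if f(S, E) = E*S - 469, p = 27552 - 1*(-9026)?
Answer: -47953037573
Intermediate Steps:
p = 36578 (p = 27552 + 9026 = 36578)
f(S, E) = -469 + E*S
(-208655 + f(-248, 103))*(Z + p) + 429555 = (-208655 + (-469 + 103*(-248)))*(167768 + 36578) + 429555 = (-208655 + (-469 - 25544))*204346 + 429555 = (-208655 - 26013)*204346 + 429555 = -234668*204346 + 429555 = -47953467128 + 429555 = -47953037573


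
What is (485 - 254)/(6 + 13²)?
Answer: 33/25 ≈ 1.3200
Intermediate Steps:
(485 - 254)/(6 + 13²) = 231/(6 + 169) = 231/175 = 231*(1/175) = 33/25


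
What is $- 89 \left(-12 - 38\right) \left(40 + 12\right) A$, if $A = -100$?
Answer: $-23140000$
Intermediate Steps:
$- 89 \left(-12 - 38\right) \left(40 + 12\right) A = - 89 \left(-12 - 38\right) \left(40 + 12\right) \left(-100\right) = - 89 \left(\left(-50\right) 52\right) \left(-100\right) = \left(-89\right) \left(-2600\right) \left(-100\right) = 231400 \left(-100\right) = -23140000$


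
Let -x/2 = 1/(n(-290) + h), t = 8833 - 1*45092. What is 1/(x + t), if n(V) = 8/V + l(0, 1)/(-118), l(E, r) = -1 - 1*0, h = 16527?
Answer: -282776643/10253198332757 ≈ -2.7579e-5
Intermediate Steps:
l(E, r) = -1 (l(E, r) = -1 + 0 = -1)
n(V) = 1/118 + 8/V (n(V) = 8/V - 1/(-118) = 8/V - 1*(-1/118) = 8/V + 1/118 = 1/118 + 8/V)
t = -36259 (t = 8833 - 45092 = -36259)
x = -34220/282776643 (x = -2/((1/118)*(944 - 290)/(-290) + 16527) = -2/((1/118)*(-1/290)*654 + 16527) = -2/(-327/17110 + 16527) = -2/282776643/17110 = -2*17110/282776643 = -34220/282776643 ≈ -0.00012101)
1/(x + t) = 1/(-34220/282776643 - 36259) = 1/(-10253198332757/282776643) = -282776643/10253198332757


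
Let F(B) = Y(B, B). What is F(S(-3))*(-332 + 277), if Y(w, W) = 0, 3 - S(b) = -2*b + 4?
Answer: 0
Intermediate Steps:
S(b) = -1 + 2*b (S(b) = 3 - (-2*b + 4) = 3 - (4 - 2*b) = 3 + (-4 + 2*b) = -1 + 2*b)
F(B) = 0
F(S(-3))*(-332 + 277) = 0*(-332 + 277) = 0*(-55) = 0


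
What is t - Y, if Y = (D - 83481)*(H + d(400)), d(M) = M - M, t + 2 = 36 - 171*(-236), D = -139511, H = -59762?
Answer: -13326407514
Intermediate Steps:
t = 40390 (t = -2 + (36 - 171*(-236)) = -2 + (36 + 40356) = -2 + 40392 = 40390)
d(M) = 0
Y = 13326447904 (Y = (-139511 - 83481)*(-59762 + 0) = -222992*(-59762) = 13326447904)
t - Y = 40390 - 1*13326447904 = 40390 - 13326447904 = -13326407514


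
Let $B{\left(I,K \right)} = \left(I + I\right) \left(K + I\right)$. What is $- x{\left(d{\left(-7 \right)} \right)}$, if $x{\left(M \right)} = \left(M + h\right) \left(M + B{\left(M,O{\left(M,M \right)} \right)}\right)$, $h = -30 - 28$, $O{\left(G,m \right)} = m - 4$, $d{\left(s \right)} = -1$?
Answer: $649$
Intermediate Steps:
$O{\left(G,m \right)} = -4 + m$
$h = -58$
$B{\left(I,K \right)} = 2 I \left(I + K\right)$
$x{\left(M \right)} = \left(-58 + M\right) \left(M + 2 M \left(-4 + 2 M\right)\right)$ ($x{\left(M \right)} = \left(M - 58\right) \left(M + 2 M \left(M + \left(-4 + M\right)\right)\right) = \left(-58 + M\right) \left(M + 2 M \left(-4 + 2 M\right)\right)$)
$- x{\left(d{\left(-7 \right)} \right)} = - \left(-1\right) \left(406 - -239 + 4 \left(-1\right)^{2}\right) = - \left(-1\right) \left(406 + 239 + 4 \cdot 1\right) = - \left(-1\right) \left(406 + 239 + 4\right) = - \left(-1\right) 649 = \left(-1\right) \left(-649\right) = 649$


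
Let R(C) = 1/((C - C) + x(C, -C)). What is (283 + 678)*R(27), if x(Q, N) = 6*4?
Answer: 961/24 ≈ 40.042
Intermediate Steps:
x(Q, N) = 24
R(C) = 1/24 (R(C) = 1/((C - C) + 24) = 1/(0 + 24) = 1/24)
(283 + 678)*R(27) = (283 + 678)*(1/24) = 961*(1/24) = 961/24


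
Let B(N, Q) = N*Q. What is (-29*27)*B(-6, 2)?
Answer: 9396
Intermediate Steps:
(-29*27)*B(-6, 2) = (-29*27)*(-6*2) = -783*(-12) = 9396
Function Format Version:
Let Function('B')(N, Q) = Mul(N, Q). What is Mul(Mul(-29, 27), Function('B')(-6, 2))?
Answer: 9396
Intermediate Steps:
Mul(Mul(-29, 27), Function('B')(-6, 2)) = Mul(Mul(-29, 27), Mul(-6, 2)) = Mul(-783, -12) = 9396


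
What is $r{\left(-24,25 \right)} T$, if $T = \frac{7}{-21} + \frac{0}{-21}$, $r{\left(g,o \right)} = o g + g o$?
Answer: $400$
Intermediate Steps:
$r{\left(g,o \right)} = 2 g o$ ($r{\left(g,o \right)} = g o + g o = 2 g o$)
$T = - \frac{1}{3}$ ($T = 7 \left(- \frac{1}{21}\right) + 0 \left(- \frac{1}{21}\right) = - \frac{1}{3} + 0 = - \frac{1}{3} \approx -0.33333$)
$r{\left(-24,25 \right)} T = 2 \left(-24\right) 25 \left(- \frac{1}{3}\right) = \left(-1200\right) \left(- \frac{1}{3}\right) = 400$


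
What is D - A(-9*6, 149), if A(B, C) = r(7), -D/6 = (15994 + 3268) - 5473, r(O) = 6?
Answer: -82740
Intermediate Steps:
D = -82734 (D = -6*((15994 + 3268) - 5473) = -6*(19262 - 5473) = -6*13789 = -82734)
A(B, C) = 6
D - A(-9*6, 149) = -82734 - 1*6 = -82734 - 6 = -82740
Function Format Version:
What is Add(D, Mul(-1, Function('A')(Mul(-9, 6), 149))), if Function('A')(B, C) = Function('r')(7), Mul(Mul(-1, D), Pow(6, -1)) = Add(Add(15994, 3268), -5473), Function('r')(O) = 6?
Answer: -82740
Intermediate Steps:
D = -82734 (D = Mul(-6, Add(Add(15994, 3268), -5473)) = Mul(-6, Add(19262, -5473)) = Mul(-6, 13789) = -82734)
Function('A')(B, C) = 6
Add(D, Mul(-1, Function('A')(Mul(-9, 6), 149))) = Add(-82734, Mul(-1, 6)) = Add(-82734, -6) = -82740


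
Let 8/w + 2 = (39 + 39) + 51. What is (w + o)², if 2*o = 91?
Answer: 133934329/64516 ≈ 2076.0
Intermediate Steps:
w = 8/127 (w = 8/(-2 + ((39 + 39) + 51)) = 8/(-2 + (78 + 51)) = 8/(-2 + 129) = 8/127 ≈ 0.062992)
o = 91/2 (o = (½)*91 = 91/2 ≈ 45.500)
(w + o)² = (8/127 + 91/2)² = (11573/254)² = 133934329/64516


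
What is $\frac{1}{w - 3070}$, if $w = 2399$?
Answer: $- \frac{1}{671} \approx -0.0014903$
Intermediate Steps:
$\frac{1}{w - 3070} = \frac{1}{2399 - 3070} = \frac{1}{-671} = - \frac{1}{671}$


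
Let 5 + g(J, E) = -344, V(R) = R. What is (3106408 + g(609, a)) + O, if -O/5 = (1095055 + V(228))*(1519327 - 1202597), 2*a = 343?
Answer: -1734541816891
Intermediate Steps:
a = 343/2 (a = (½)*343 = 343/2 ≈ 171.50)
g(J, E) = -349 (g(J, E) = -5 - 344 = -349)
O = -1734544922950 (O = -5*(1095055 + 228)*(1519327 - 1202597) = -5476415*316730 = -5*346908984590 = -1734544922950)
(3106408 + g(609, a)) + O = (3106408 - 349) - 1734544922950 = 3106059 - 1734544922950 = -1734541816891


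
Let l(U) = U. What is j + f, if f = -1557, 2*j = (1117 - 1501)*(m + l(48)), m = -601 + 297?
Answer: 47595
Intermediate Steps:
m = -304
j = 49152 (j = ((1117 - 1501)*(-304 + 48))/2 = (-384*(-256))/2 = (½)*98304 = 49152)
j + f = 49152 - 1557 = 47595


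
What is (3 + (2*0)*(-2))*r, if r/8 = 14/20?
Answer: 84/5 ≈ 16.800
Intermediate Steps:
r = 28/5 (r = 8*(14/20) = 8*(14*(1/20)) = 8*(7/10) = 28/5 ≈ 5.6000)
(3 + (2*0)*(-2))*r = (3 + (2*0)*(-2))*(28/5) = (3 + 0*(-2))*(28/5) = (3 + 0)*(28/5) = 3*(28/5) = 84/5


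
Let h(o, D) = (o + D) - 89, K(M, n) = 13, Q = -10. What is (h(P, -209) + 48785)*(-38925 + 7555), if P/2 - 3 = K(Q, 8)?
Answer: -1522041030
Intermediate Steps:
P = 32 (P = 6 + 2*13 = 6 + 26 = 32)
h(o, D) = -89 + D + o (h(o, D) = (D + o) - 89 = -89 + D + o)
(h(P, -209) + 48785)*(-38925 + 7555) = ((-89 - 209 + 32) + 48785)*(-38925 + 7555) = (-266 + 48785)*(-31370) = 48519*(-31370) = -1522041030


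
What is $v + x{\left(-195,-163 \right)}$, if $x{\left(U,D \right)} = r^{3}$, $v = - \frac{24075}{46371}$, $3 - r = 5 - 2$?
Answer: $- \frac{8025}{15457} \approx -0.51918$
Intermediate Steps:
$r = 0$ ($r = 3 - \left(5 - 2\right) = 3 - 3 = 0$)
$v = - \frac{8025}{15457}$ ($v = \left(-24075\right) \frac{1}{46371} = - \frac{8025}{15457} \approx -0.51918$)
$x{\left(U,D \right)} = 0$ ($x{\left(U,D \right)} = 0^{3} = 0$)
$v + x{\left(-195,-163 \right)} = - \frac{8025}{15457} + 0 = - \frac{8025}{15457}$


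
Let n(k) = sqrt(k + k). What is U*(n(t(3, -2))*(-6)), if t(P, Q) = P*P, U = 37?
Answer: -666*sqrt(2) ≈ -941.87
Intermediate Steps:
t(P, Q) = P**2
n(k) = sqrt(2)*sqrt(k) (n(k) = sqrt(2*k) = sqrt(2)*sqrt(k))
U*(n(t(3, -2))*(-6)) = 37*((sqrt(2)*sqrt(3**2))*(-6)) = 37*((sqrt(2)*sqrt(9))*(-6)) = 37*((sqrt(2)*3)*(-6)) = 37*((3*sqrt(2))*(-6)) = 37*(-18*sqrt(2)) = -666*sqrt(2)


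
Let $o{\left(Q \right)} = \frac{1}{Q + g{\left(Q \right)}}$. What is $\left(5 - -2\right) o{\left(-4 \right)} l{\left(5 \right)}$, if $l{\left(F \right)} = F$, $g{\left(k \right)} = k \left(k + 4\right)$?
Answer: $- \frac{35}{4} \approx -8.75$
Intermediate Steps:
$g{\left(k \right)} = k \left(4 + k\right)$
$o{\left(Q \right)} = \frac{1}{Q + Q \left(4 + Q\right)}$
$\left(5 - -2\right) o{\left(-4 \right)} l{\left(5 \right)} = \left(5 - -2\right) \frac{1}{\left(-4\right) \left(5 - 4\right)} 5 = \left(5 + 2\right) \left(- \frac{1}{4 \cdot 1}\right) 5 = 7 \left(\left(- \frac{1}{4}\right) 1\right) 5 = 7 \left(- \frac{1}{4}\right) 5 = \left(- \frac{7}{4}\right) 5 = - \frac{35}{4}$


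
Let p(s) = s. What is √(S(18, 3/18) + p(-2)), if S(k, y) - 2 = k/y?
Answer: 6*√3 ≈ 10.392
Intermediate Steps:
S(k, y) = 2 + k/y
√(S(18, 3/18) + p(-2)) = √((2 + 18/((3/18))) - 2) = √((2 + 18/((3*(1/18)))) - 2) = √((2 + 18/(⅙)) - 2) = √((2 + 18*6) - 2) = √((2 + 108) - 2) = √(110 - 2) = √108 = 6*√3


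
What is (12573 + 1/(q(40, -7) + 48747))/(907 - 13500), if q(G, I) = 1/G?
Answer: -24515853853/24554851433 ≈ -0.99841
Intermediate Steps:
(12573 + 1/(q(40, -7) + 48747))/(907 - 13500) = (12573 + 1/(1/40 + 48747))/(907 - 13500) = (12573 + 1/(1/40 + 48747))/(-12593) = (12573 + 1/(1949881/40))*(-1/12593) = (12573 + 40/1949881)*(-1/12593) = (24515853853/1949881)*(-1/12593) = -24515853853/24554851433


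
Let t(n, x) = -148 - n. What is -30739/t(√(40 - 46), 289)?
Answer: 2274686/10955 - 30739*I*√6/21910 ≈ 207.64 - 3.4366*I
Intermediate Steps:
-30739/t(√(40 - 46), 289) = -30739/(-148 - √(40 - 46)) = -30739/(-148 - √(-6)) = -30739/(-148 - I*√6)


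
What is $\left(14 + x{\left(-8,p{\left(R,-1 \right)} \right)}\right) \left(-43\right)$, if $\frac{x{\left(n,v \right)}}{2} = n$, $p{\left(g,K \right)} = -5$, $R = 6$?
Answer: $86$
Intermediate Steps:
$x{\left(n,v \right)} = 2 n$
$\left(14 + x{\left(-8,p{\left(R,-1 \right)} \right)}\right) \left(-43\right) = \left(14 + 2 \left(-8\right)\right) \left(-43\right) = \left(14 - 16\right) \left(-43\right) = \left(-2\right) \left(-43\right) = 86$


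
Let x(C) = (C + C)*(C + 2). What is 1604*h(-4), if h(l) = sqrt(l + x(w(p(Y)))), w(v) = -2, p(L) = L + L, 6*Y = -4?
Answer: 3208*I ≈ 3208.0*I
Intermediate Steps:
Y = -2/3 (Y = (1/6)*(-4) = -2/3 ≈ -0.66667)
p(L) = 2*L
x(C) = 2*C*(2 + C) (x(C) = (2*C)*(2 + C) = 2*C*(2 + C))
h(l) = sqrt(l) (h(l) = sqrt(l + 2*(-2)*(2 - 2)) = sqrt(l + 2*(-2)*0) = sqrt(l + 0) = sqrt(l))
1604*h(-4) = 1604*sqrt(-4) = 1604*(2*I) = 3208*I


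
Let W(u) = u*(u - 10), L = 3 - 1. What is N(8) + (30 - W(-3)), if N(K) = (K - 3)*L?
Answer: 1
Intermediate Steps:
L = 2
W(u) = u*(-10 + u)
N(K) = -6 + 2*K (N(K) = (K - 3)*2 = (-3 + K)*2 = -6 + 2*K)
N(8) + (30 - W(-3)) = (-6 + 2*8) + (30 - (-3)*(-10 - 3)) = (-6 + 16) + (30 - (-3)*(-13)) = 10 + (30 - 1*39) = 10 + (30 - 39) = 10 - 9 = 1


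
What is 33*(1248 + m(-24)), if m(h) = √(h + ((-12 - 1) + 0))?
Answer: 41184 + 33*I*√37 ≈ 41184.0 + 200.73*I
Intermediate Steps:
m(h) = √(-13 + h) (m(h) = √(h + (-13 + 0)) = √(h - 13) = √(-13 + h))
33*(1248 + m(-24)) = 33*(1248 + √(-13 - 24)) = 33*(1248 + √(-37)) = 33*(1248 + I*√37) = 41184 + 33*I*√37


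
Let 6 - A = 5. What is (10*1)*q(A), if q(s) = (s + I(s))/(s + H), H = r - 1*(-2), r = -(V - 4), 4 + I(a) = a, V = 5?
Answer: -10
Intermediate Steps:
A = 1 (A = 6 - 1*5 = 6 - 5 = 1)
I(a) = -4 + a
r = -1 (r = -(5 - 4) = -1*1 = -1)
H = 1 (H = -1 - 1*(-2) = -1 + 2 = 1)
q(s) = (-4 + 2*s)/(1 + s) (q(s) = (s + (-4 + s))/(s + 1) = (-4 + 2*s)/(1 + s))
(10*1)*q(A) = (10*1)*(2*(-2 + 1)/(1 + 1)) = 10*(2*(-1)/2) = 10*(2*(½)*(-1)) = 10*(-1) = -10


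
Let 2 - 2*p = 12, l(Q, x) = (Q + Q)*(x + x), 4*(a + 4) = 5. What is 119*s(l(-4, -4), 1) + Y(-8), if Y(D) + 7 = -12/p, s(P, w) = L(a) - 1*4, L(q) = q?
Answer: -16157/20 ≈ -807.85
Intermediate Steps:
a = -11/4 (a = -4 + (¼)*5 = -4 + 5/4 = -11/4 ≈ -2.7500)
l(Q, x) = 4*Q*x (l(Q, x) = (2*Q)*(2*x) = 4*Q*x)
p = -5 (p = 1 - ½*12 = 1 - 6 = -5)
s(P, w) = -27/4 (s(P, w) = -11/4 - 1*4 = -11/4 - 4 = -27/4)
Y(D) = -23/5 (Y(D) = -7 - 12/(-5) = -7 - 12*(-⅕) = -7 + 12/5 = -23/5)
119*s(l(-4, -4), 1) + Y(-8) = 119*(-27/4) - 23/5 = -3213/4 - 23/5 = -16157/20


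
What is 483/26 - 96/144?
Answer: 1397/78 ≈ 17.910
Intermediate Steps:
483/26 - 96/144 = 483*(1/26) - 96*1/144 = 483/26 - ⅔ = 1397/78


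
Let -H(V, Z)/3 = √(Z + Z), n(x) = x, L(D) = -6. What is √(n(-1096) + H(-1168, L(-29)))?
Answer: √(-1096 - 6*I*√3) ≈ 0.157 - 33.106*I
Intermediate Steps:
H(V, Z) = -3*√2*√Z (H(V, Z) = -3*√(Z + Z) = -3*√2*√Z)
√(n(-1096) + H(-1168, L(-29))) = √(-1096 - 3*√2*√(-6)) = √(-1096 - 3*√2*I*√6) = √(-1096 - 6*I*√3)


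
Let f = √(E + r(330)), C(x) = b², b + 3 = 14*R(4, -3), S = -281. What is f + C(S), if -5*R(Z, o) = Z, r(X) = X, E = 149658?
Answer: 5041/25 + 2*√37497 ≈ 588.92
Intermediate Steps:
R(Z, o) = -Z/5
b = -71/5 (b = -3 + 14*(-⅕*4) = -3 + 14*(-⅘) = -3 - 56/5 = -71/5 ≈ -14.200)
C(x) = 5041/25 (C(x) = (-71/5)² = 5041/25)
f = 2*√37497 (f = √(149658 + 330) = √149988 = 2*√37497 ≈ 387.28)
f + C(S) = 2*√37497 + 5041/25 = 5041/25 + 2*√37497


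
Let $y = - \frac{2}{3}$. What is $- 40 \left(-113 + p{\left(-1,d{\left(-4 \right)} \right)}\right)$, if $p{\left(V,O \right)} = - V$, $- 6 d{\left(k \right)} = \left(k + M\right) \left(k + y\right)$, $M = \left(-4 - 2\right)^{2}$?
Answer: $4480$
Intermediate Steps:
$y = - \frac{2}{3}$ ($y = \left(-2\right) \frac{1}{3} = - \frac{2}{3} \approx -0.66667$)
$M = 36$ ($M = \left(-6\right)^{2} = 36$)
$d{\left(k \right)} = - \frac{\left(36 + k\right) \left(- \frac{2}{3} + k\right)}{6}$ ($d{\left(k \right)} = - \frac{\left(k + 36\right) \left(k - \frac{2}{3}\right)}{6} = - \frac{\left(36 + k\right) \left(- \frac{2}{3} + k\right)}{6}$)
$- 40 \left(-113 + p{\left(-1,d{\left(-4 \right)} \right)}\right) = - 40 \left(-113 - -1\right) = - 40 \left(-113 + 1\right) = \left(-40\right) \left(-112\right) = 4480$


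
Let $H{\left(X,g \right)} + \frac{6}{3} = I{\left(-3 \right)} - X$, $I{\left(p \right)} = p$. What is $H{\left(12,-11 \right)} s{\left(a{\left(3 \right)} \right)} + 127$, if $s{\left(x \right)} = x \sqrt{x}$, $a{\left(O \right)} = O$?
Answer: $127 - 51 \sqrt{3} \approx 38.665$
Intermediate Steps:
$s{\left(x \right)} = x^{\frac{3}{2}}$
$H{\left(X,g \right)} = -5 - X$ ($H{\left(X,g \right)} = -2 - \left(3 + X\right) = -5 - X$)
$H{\left(12,-11 \right)} s{\left(a{\left(3 \right)} \right)} + 127 = \left(-5 - 12\right) 3^{\frac{3}{2}} + 127 = \left(-5 - 12\right) 3 \sqrt{3} + 127 = - 17 \cdot 3 \sqrt{3} + 127 = - 51 \sqrt{3} + 127 = 127 - 51 \sqrt{3}$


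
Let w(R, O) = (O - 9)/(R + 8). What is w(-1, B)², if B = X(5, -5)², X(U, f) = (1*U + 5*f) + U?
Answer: 46656/49 ≈ 952.16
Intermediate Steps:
X(U, f) = 2*U + 5*f (X(U, f) = (U + 5*f) + U = 2*U + 5*f)
B = 225 (B = (2*5 + 5*(-5))² = (10 - 25)² = (-15)² = 225)
w(R, O) = (-9 + O)/(8 + R)
w(-1, B)² = ((-9 + 225)/(8 - 1))² = (216/7)² = 46656/49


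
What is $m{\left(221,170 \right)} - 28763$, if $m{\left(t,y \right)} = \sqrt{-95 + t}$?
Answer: $-28763 + 3 \sqrt{14} \approx -28752.0$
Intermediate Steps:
$m{\left(221,170 \right)} - 28763 = \sqrt{-95 + 221} - 28763 = \sqrt{126} - 28763 = 3 \sqrt{14} - 28763 = -28763 + 3 \sqrt{14}$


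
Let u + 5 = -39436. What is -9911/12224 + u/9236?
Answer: -143416195/28225216 ≈ -5.0811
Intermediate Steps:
u = -39441 (u = -5 - 39436 = -39441)
-9911/12224 + u/9236 = -9911/12224 - 39441/9236 = -143416195/28225216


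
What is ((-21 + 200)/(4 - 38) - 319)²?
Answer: 121550625/1156 ≈ 1.0515e+5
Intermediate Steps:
((-21 + 200)/(4 - 38) - 319)² = (179/(-34) - 319)² = (179*(-1/34) - 319)² = (-179/34 - 319)² = (-11025/34)² = 121550625/1156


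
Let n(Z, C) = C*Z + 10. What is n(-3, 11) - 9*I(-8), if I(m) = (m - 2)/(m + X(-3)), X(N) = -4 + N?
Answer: -29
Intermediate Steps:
n(Z, C) = 10 + C*Z
I(m) = (-2 + m)/(-7 + m) (I(m) = (m - 2)/(m + (-4 - 3)) = (-2 + m)/(m - 7) = (-2 + m)/(-7 + m))
n(-3, 11) - 9*I(-8) = (10 + 11*(-3)) - 9*(-2 - 8)/(-7 - 8) = (10 - 33) - 9*(-10)/(-15) = -23 - (-3)*(-10)/5 = -23 - 9*2/3 = -23 - 6 = -29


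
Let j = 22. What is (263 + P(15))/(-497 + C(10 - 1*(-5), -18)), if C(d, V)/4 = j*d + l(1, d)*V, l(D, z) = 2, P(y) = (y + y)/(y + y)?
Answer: 264/679 ≈ 0.38881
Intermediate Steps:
P(y) = 1 (P(y) = (2*y)/((2*y)) = (2*y)*(1/(2*y)) = 1)
C(d, V) = 8*V + 88*d (C(d, V) = 4*(22*d + 2*V) = 4*(2*V + 22*d) = 8*V + 88*d)
(263 + P(15))/(-497 + C(10 - 1*(-5), -18)) = (263 + 1)/(-497 + (8*(-18) + 88*(10 - 1*(-5)))) = 264/(-497 + (-144 + 88*(10 + 5))) = 264/(-497 + (-144 + 88*15)) = 264/(-497 + (-144 + 1320)) = 264/(-497 + 1176) = 264/679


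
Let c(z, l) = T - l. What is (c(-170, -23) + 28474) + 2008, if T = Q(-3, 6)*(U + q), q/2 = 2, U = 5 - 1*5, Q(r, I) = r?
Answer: 30493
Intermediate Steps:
U = 0 (U = 5 - 5 = 0)
q = 4 (q = 2*2 = 4)
T = -12 (T = -3*(0 + 4) = -3*4 = -12)
c(z, l) = -12 - l
(c(-170, -23) + 28474) + 2008 = ((-12 - 1*(-23)) + 28474) + 2008 = ((-12 + 23) + 28474) + 2008 = (11 + 28474) + 2008 = 28485 + 2008 = 30493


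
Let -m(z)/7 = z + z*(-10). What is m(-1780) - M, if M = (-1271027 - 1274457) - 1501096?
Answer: 3934440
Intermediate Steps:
m(z) = 63*z (m(z) = -7*(z + z*(-10)) = -7*(z - 10*z) = -(-63)*z = 63*z)
M = -4046580 (M = -2545484 - 1501096 = -4046580)
m(-1780) - M = 63*(-1780) - 1*(-4046580) = -112140 + 4046580 = 3934440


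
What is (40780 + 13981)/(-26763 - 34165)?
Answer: -7823/8704 ≈ -0.89878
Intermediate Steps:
(40780 + 13981)/(-26763 - 34165) = 54761/(-60928) = 54761*(-1/60928) = -7823/8704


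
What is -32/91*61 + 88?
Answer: 6056/91 ≈ 66.549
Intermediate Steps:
-32/91*61 + 88 = -1952/91 + 88 = 6056/91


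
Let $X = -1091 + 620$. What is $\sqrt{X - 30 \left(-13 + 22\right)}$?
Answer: $i \sqrt{741} \approx 27.221 i$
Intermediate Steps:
$X = -471$
$\sqrt{X - 30 \left(-13 + 22\right)} = \sqrt{-471 - 30 \left(-13 + 22\right)} = \sqrt{-471 - 270} = \sqrt{-741} = i \sqrt{741}$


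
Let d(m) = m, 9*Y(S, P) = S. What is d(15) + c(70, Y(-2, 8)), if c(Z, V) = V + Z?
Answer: 763/9 ≈ 84.778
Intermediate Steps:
Y(S, P) = S/9
d(15) + c(70, Y(-2, 8)) = 15 + ((⅑)*(-2) + 70) = 15 + (-2/9 + 70) = 15 + 628/9 = 763/9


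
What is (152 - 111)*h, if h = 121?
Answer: 4961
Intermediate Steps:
(152 - 111)*h = (152 - 111)*121 = 41*121 = 4961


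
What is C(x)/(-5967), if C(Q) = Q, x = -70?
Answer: 70/5967 ≈ 0.011731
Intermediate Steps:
C(x)/(-5967) = -70/(-5967) = -70*(-1/5967) = 70/5967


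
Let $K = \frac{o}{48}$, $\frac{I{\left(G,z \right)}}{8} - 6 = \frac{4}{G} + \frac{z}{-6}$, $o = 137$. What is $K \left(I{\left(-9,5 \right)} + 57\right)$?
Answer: $\frac{116861}{432} \approx 270.51$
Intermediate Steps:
$I{\left(G,z \right)} = 48 + \frac{32}{G} - \frac{4 z}{3}$ ($I{\left(G,z \right)} = 48 + 8 \left(\frac{4}{G} + \frac{z}{-6}\right) = 48 + 8 \left(\frac{4}{G} + z \left(- \frac{1}{6}\right)\right) = 48 + 8 \left(\frac{4}{G} - \frac{z}{6}\right) = 48 - \left(- \frac{32}{G} + \frac{4 z}{3}\right) = 48 + \frac{32}{G} - \frac{4 z}{3}$)
$K = \frac{137}{48} \approx 2.8542$
$K \left(I{\left(-9,5 \right)} + 57\right) = \frac{137 \left(\left(48 + \frac{32}{-9} - \frac{20}{3}\right) + 57\right)}{48} = \frac{137 \left(\left(48 + 32 \left(- \frac{1}{9}\right) - \frac{20}{3}\right) + 57\right)}{48} = \frac{137 \left(\left(48 - \frac{32}{9} - \frac{20}{3}\right) + 57\right)}{48} = \frac{137 \left(\frac{340}{9} + 57\right)}{48} = \frac{137}{48} \cdot \frac{853}{9} = \frac{116861}{432}$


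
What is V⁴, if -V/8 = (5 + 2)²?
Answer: 23612624896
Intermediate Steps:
V = -392 (V = -8*(5 + 2)² = -8*7² = -8*49 = -392)
V⁴ = (-392)⁴ = 23612624896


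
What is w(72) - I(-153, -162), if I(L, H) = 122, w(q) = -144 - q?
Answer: -338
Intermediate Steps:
w(72) - I(-153, -162) = (-144 - 1*72) - 1*122 = (-144 - 72) - 122 = -216 - 122 = -338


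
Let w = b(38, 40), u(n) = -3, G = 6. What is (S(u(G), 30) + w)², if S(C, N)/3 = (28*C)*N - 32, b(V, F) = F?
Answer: 58003456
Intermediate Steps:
w = 40
S(C, N) = -96 + 84*C*N (S(C, N) = 3*((28*C)*N - 32) = 3*(28*C*N - 32) = 3*(-32 + 28*C*N) = -96 + 84*C*N)
(S(u(G), 30) + w)² = ((-96 + 84*(-3)*30) + 40)² = ((-96 - 7560) + 40)² = (-7656 + 40)² = (-7616)² = 58003456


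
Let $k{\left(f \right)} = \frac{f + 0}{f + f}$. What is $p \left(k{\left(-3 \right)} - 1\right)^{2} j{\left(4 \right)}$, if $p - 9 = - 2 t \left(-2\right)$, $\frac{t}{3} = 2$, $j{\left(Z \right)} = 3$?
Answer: $\frac{99}{4} \approx 24.75$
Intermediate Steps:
$t = 6$ ($t = 3 \cdot 2 = 6$)
$k{\left(f \right)} = \frac{1}{2}$ ($k{\left(f \right)} = \frac{f}{2 f} = f \frac{1}{2 f} = \frac{1}{2}$)
$p = 33$ ($p = 9 + \left(-2\right) 6 \left(-2\right) = 9 - -24 = 9 + 24 = 33$)
$p \left(k{\left(-3 \right)} - 1\right)^{2} j{\left(4 \right)} = 33 \left(\frac{1}{2} - 1\right)^{2} \cdot 3 = 33 \left(- \frac{1}{2}\right)^{2} \cdot 3 = 33 \cdot \frac{1}{4} \cdot 3 = \frac{33}{4} \cdot 3 = \frac{99}{4}$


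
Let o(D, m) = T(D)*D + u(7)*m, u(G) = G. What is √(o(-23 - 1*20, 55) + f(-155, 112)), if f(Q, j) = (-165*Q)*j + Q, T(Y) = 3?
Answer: √2864501 ≈ 1692.5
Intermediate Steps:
o(D, m) = 3*D + 7*m
f(Q, j) = Q - 165*Q*j (f(Q, j) = -165*Q*j + Q = Q - 165*Q*j)
√(o(-23 - 1*20, 55) + f(-155, 112)) = √((3*(-23 - 1*20) + 7*55) - 155*(1 - 165*112)) = √((3*(-23 - 20) + 385) - 155*(1 - 18480)) = √((3*(-43) + 385) - 155*(-18479)) = √((-129 + 385) + 2864245) = √(256 + 2864245) = √2864501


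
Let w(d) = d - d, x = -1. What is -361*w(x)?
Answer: 0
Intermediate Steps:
w(d) = 0
-361*w(x) = -361*0 = 0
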